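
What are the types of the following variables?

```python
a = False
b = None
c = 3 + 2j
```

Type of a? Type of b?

a is bool; b is NoneType

bool, NoneType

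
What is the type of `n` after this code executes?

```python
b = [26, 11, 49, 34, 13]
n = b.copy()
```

list.copy() returns list

list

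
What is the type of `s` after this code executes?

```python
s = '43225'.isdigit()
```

str.isdigit() returns bool

bool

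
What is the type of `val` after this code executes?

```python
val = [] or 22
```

'or' returns first truthy value (22, which is int)

int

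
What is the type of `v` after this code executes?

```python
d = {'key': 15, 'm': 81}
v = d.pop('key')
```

dict.pop() returns the value (int)

int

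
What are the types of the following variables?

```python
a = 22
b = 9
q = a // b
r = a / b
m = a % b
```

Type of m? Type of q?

int % int returns int; int // int returns int

int, int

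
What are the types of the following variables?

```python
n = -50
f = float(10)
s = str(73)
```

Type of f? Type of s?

f is float; s is str

float, str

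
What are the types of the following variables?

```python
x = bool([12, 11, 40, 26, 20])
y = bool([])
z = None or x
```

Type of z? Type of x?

None or <bool> returns the bool; bool() returns bool

bool, bool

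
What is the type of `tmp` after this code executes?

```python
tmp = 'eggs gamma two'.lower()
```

str.lower() returns str

str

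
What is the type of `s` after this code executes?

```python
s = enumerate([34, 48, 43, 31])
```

enumerate() returns an enumerate iterator object

enumerate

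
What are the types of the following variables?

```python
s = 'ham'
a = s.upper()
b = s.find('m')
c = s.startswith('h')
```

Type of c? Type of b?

str.startswith() returns bool; str.find() returns int

bool, int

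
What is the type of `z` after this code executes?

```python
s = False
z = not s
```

'not' always returns bool

bool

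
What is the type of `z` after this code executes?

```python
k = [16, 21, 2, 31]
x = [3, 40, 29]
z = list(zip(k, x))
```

list(zip(...)) returns a list of tuples

list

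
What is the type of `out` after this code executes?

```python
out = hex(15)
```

hex() returns str representation

str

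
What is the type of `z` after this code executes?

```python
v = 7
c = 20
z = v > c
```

Comparison operators return bool

bool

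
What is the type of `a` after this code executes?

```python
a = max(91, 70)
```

max() of ints returns int

int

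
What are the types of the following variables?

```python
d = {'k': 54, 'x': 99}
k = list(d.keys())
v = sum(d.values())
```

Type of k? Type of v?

list(...) returns list; sum of int values returns int

list, int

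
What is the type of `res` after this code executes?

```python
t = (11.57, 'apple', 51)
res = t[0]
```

Index 0 of tuple is 11.57 which is float

float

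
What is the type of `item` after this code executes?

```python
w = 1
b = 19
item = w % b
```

int % int returns int (1 % 19 = 1)

int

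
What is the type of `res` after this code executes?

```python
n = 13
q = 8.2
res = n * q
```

int * float returns float (13 * 8.2 = 106.6)

float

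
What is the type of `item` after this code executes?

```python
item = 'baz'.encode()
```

str.encode() returns bytes

bytes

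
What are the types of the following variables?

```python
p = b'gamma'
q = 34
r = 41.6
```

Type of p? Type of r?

p is bytes; r is float

bytes, float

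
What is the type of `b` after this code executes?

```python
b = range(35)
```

range() returns a range object

range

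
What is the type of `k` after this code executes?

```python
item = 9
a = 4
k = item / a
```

int / int always returns float in Python 3 (9 / 4 = 2.25)

float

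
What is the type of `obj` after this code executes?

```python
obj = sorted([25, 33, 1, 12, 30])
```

sorted() always returns list

list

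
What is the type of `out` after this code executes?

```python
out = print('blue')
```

print() returns None

NoneType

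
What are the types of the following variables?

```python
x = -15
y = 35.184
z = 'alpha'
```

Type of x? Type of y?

x is int; y is float

int, float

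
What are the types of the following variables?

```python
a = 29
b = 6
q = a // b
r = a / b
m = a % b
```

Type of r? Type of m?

int / int returns float; int % int returns int

float, int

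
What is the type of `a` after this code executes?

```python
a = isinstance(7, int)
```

isinstance() returns bool

bool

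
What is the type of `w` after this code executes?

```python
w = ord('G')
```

ord() returns int (Unicode code point)

int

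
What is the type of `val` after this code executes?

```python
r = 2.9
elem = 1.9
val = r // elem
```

float // float returns float (floor division preserves float type)

float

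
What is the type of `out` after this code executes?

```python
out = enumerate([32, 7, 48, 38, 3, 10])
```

enumerate() returns an enumerate iterator object

enumerate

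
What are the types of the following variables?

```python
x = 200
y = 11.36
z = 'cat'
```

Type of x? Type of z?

x is int; z is str

int, str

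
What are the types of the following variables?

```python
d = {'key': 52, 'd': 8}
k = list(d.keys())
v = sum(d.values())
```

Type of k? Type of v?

list(...) returns list; sum of int values returns int

list, int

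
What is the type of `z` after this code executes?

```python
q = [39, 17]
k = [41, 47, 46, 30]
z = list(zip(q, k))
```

list(zip(...)) returns a list of tuples

list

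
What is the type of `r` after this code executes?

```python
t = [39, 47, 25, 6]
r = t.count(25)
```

list.count() returns int

int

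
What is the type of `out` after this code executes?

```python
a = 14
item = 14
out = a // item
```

int // int returns int (14 // 14 = 1)

int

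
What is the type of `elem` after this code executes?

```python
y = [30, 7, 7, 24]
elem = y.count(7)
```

list.count() returns int

int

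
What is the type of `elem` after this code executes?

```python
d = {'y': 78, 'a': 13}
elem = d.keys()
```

.keys() returns a dict_keys view object

dict_keys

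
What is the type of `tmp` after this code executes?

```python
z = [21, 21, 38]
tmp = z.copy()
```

list.copy() returns list

list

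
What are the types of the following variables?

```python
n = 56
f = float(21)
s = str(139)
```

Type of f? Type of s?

f is float; s is str

float, str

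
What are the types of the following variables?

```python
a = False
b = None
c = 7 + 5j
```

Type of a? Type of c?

a is bool; c is complex

bool, complex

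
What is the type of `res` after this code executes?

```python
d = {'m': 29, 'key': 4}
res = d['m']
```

Accessing dict[str, int] with key 'm' returns int value 29

int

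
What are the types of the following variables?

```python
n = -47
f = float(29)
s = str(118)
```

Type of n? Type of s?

n is int; s is str

int, str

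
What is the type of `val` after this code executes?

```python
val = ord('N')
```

ord() returns int (Unicode code point)

int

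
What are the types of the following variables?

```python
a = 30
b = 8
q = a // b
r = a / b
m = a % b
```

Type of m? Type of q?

int % int returns int; int // int returns int

int, int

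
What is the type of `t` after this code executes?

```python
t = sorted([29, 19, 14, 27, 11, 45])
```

sorted() always returns list

list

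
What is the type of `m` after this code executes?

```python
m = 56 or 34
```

'or' returns the first truthy value (56, which is int)

int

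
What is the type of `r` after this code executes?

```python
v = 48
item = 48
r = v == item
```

Equality comparison returns bool

bool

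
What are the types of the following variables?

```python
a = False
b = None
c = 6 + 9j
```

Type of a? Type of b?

a is bool; b is NoneType

bool, NoneType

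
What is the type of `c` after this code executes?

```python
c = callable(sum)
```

callable() returns bool

bool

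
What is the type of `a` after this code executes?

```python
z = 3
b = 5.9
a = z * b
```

int * float returns float (3 * 5.9 = 17.7)

float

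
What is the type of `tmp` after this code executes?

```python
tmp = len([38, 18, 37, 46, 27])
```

len() always returns int

int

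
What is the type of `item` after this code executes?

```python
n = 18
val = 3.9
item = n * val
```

int * float returns float (18 * 3.9 = 70.2)

float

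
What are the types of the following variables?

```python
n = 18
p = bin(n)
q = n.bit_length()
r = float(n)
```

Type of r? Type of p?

float() returns float; bin() returns str

float, str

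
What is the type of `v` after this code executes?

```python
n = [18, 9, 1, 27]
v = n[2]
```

Indexing a list of ints returns int (n[2] = 1)

int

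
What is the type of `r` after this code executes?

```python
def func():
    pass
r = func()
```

A function with no return statement returns None

NoneType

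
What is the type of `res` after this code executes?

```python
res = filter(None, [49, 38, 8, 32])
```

filter() returns a filter iterator object

filter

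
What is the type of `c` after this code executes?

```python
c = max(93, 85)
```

max() of ints returns int

int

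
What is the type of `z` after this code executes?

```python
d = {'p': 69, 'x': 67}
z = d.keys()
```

.keys() returns a dict_keys view object

dict_keys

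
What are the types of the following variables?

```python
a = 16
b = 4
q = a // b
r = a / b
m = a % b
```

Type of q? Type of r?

int // int returns int; int / int returns float

int, float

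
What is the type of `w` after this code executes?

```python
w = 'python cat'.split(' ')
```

str.split() returns list

list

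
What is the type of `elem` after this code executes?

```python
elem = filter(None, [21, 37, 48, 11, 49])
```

filter() returns a filter iterator object

filter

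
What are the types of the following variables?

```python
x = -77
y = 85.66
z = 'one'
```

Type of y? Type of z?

y is float; z is str

float, str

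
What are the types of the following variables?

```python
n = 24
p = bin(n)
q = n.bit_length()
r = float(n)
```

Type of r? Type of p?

float() returns float; bin() returns str

float, str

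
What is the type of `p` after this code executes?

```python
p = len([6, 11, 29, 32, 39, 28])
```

len() always returns int

int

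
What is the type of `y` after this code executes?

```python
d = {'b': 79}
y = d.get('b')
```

dict.get() returns the value (int) when key is found

int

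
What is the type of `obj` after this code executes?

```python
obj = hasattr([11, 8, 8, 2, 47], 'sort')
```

hasattr() returns bool

bool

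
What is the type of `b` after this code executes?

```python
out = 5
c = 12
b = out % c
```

int % int returns int (5 % 12 = 5)

int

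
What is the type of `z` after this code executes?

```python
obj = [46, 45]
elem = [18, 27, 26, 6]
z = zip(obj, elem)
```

zip() returns a zip iterator object

zip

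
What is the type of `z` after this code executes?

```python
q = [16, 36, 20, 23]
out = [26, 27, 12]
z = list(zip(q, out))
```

list(zip(...)) returns a list of tuples

list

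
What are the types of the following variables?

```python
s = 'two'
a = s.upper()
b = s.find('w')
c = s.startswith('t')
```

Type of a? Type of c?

str.upper() returns str; str.startswith() returns bool

str, bool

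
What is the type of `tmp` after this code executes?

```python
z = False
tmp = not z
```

'not' always returns bool

bool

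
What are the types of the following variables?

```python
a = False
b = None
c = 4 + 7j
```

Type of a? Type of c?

a is bool; c is complex

bool, complex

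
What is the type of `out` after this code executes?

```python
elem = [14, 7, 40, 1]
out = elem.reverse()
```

list.reverse() returns None

NoneType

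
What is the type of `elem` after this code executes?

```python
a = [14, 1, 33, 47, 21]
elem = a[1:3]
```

Slicing a list always returns a list

list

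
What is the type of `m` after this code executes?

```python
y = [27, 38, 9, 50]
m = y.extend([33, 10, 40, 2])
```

list.extend() returns None

NoneType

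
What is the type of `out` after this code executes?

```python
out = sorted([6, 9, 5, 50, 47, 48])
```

sorted() always returns list

list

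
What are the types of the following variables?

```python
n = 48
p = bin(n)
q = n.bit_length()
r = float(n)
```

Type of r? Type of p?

float() returns float; bin() returns str

float, str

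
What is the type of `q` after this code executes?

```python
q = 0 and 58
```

'and' returns the first falsy value (0, which is int)

int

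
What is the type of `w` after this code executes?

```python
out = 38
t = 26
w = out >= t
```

Comparison operators return bool

bool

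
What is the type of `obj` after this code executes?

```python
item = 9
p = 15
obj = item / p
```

int / int always returns float in Python 3 (9 / 15 = 0.6)

float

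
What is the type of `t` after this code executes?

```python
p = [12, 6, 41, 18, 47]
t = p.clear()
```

list.clear() returns None

NoneType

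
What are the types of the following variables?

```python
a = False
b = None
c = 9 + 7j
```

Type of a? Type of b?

a is bool; b is NoneType

bool, NoneType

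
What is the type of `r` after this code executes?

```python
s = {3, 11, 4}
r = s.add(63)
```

set.add() returns None (mutates in place)

NoneType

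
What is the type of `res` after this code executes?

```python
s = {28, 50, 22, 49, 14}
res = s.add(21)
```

set.add() returns None (mutates in place)

NoneType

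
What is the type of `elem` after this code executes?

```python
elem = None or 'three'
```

'or' with None returns the other value ('three', str)

str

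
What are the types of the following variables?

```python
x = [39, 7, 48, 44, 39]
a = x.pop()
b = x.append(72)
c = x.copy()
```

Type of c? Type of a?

list.copy() returns list; list.pop() returns the element (int)

list, int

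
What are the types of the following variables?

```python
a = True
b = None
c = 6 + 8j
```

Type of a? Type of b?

a is bool; b is NoneType

bool, NoneType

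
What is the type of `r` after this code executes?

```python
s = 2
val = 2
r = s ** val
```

int ** positive int returns int (2 ** 2 = 4)

int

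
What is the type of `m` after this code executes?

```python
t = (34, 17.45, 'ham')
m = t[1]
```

Index 1 of tuple is 17.45 which is float

float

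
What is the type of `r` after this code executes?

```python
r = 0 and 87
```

'and' returns the first falsy value (0, which is int)

int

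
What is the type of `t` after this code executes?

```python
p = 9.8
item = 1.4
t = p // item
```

float // float returns float (floor division preserves float type)

float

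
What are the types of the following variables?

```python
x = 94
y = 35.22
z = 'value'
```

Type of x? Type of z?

x is int; z is str

int, str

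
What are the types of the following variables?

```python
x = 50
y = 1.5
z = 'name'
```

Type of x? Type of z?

x is int; z is str

int, str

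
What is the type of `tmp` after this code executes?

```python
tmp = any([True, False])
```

any() returns bool

bool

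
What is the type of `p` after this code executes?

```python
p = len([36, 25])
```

len() always returns int

int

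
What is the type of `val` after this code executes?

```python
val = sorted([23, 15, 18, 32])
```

sorted() always returns list

list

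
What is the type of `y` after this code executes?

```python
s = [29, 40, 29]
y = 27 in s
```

'in' operator returns bool

bool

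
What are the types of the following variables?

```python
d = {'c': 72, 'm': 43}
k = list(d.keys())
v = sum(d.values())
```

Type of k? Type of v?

list(...) returns list; sum of int values returns int

list, int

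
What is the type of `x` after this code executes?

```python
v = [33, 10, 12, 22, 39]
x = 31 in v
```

'in' operator returns bool

bool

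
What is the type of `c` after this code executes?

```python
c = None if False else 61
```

Ternary: condition is False, else branch (61) taken → int

int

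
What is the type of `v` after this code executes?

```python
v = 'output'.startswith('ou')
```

str.startswith() returns bool

bool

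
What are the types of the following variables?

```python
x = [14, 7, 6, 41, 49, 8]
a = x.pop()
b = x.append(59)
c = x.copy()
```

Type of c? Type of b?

list.copy() returns list; list.append() returns None

list, NoneType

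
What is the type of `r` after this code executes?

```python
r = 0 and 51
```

'and' returns the first falsy value (0, which is int)

int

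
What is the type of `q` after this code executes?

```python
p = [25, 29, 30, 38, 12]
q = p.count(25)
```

list.count() returns int

int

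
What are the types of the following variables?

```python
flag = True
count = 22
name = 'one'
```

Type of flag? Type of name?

flag is bool; name is str

bool, str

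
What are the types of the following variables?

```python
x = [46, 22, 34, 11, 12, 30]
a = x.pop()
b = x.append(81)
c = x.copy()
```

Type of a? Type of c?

list.pop() returns the element (int); list.copy() returns list

int, list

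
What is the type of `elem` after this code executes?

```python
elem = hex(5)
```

hex() returns str representation

str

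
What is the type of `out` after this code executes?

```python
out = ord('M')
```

ord() returns int (Unicode code point)

int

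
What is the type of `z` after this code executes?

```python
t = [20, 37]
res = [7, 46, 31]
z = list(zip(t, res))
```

list(zip(...)) returns a list of tuples

list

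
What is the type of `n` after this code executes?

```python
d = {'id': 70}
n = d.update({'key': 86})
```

dict.update() returns None

NoneType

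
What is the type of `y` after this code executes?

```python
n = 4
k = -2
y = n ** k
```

int ** negative int returns float

float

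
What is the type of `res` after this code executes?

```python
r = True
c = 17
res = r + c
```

bool + int returns int (True is 1, so 1 + 17 = 18)

int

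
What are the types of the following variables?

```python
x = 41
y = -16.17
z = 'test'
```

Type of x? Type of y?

x is int; y is float

int, float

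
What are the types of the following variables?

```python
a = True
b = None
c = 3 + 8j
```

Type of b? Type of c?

b is NoneType; c is complex

NoneType, complex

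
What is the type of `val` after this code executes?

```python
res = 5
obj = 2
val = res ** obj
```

int ** positive int returns int (5 ** 2 = 25)

int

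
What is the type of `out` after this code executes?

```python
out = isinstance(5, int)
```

isinstance() returns bool

bool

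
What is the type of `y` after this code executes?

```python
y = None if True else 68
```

Ternary: condition is True, if branch (None) taken → NoneType

NoneType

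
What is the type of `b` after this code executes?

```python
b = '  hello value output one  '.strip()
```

str.strip() returns str

str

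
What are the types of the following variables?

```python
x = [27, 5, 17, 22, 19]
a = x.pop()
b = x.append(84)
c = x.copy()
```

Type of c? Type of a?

list.copy() returns list; list.pop() returns the element (int)

list, int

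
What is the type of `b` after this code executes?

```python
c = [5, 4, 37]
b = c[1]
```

Indexing a list of ints returns int (c[1] = 4)

int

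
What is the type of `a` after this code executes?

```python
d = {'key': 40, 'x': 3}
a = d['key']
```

Accessing dict[str, int] with key 'key' returns int value 40

int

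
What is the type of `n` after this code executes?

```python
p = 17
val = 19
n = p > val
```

Comparison operators return bool

bool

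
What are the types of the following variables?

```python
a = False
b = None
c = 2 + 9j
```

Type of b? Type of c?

b is NoneType; c is complex

NoneType, complex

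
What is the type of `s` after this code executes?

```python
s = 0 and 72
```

'and' returns the first falsy value (0, which is int)

int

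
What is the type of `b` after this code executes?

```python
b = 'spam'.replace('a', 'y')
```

str.replace() returns str

str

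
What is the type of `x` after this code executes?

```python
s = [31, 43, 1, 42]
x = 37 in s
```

'in' operator returns bool

bool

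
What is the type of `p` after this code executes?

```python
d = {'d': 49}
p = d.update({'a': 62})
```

dict.update() returns None

NoneType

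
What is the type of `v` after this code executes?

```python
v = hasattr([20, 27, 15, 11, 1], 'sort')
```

hasattr() returns bool

bool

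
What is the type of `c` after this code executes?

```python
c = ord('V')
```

ord() returns int (Unicode code point)

int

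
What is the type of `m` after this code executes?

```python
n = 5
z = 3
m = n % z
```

int % int returns int (5 % 3 = 2)

int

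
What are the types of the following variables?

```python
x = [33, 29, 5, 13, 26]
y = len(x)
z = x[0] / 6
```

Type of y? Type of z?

len() returns int; int / int returns float

int, float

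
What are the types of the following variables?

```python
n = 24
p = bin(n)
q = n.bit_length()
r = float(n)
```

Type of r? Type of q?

float() returns float; int.bit_length() returns int

float, int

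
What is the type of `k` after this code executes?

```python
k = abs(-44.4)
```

abs() of float returns float

float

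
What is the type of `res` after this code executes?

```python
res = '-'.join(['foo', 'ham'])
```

str.join() returns str

str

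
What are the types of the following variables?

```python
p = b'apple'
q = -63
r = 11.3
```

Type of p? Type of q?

p is bytes; q is int

bytes, int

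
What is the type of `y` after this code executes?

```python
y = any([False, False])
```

any() returns bool

bool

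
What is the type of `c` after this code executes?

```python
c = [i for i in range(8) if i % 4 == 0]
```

A list comprehension [...] produces a list

list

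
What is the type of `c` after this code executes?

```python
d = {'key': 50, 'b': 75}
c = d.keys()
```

.keys() returns a dict_keys view object

dict_keys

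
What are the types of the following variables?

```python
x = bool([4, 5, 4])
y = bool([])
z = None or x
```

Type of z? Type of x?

None or <bool> returns the bool; bool() returns bool

bool, bool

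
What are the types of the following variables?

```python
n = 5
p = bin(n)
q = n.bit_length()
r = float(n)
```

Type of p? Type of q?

bin() returns str; int.bit_length() returns int

str, int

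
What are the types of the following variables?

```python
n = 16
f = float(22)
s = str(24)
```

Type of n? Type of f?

n is int; f is float

int, float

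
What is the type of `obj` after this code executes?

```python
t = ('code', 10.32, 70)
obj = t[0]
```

Index 0 of tuple is 'code' which is str

str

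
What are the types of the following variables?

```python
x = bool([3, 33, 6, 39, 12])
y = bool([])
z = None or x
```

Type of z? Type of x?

None or <bool> returns the bool; bool() returns bool

bool, bool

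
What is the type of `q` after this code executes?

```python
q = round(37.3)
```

round() with no ndigits arg returns int

int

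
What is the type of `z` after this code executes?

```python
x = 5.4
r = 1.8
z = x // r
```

float // float returns float (floor division preserves float type)

float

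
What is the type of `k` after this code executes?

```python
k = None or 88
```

'or' with None returns the other value (88, int)

int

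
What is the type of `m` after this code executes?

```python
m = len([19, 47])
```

len() always returns int

int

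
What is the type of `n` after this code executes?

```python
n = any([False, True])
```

any() returns bool

bool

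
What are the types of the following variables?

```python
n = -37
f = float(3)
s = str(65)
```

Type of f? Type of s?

f is float; s is str

float, str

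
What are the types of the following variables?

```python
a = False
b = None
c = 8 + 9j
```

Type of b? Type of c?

b is NoneType; c is complex

NoneType, complex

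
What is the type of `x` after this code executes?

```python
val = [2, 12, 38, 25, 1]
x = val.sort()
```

list.sort() returns None (sorts in place)

NoneType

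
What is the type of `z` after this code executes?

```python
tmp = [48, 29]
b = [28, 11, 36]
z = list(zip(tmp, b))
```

list(zip(...)) returns a list of tuples

list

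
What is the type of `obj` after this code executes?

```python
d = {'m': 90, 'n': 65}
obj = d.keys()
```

.keys() returns a dict_keys view object

dict_keys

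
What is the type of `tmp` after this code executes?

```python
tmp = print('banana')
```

print() returns None

NoneType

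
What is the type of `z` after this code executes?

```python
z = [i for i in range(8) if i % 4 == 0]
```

A list comprehension [...] produces a list

list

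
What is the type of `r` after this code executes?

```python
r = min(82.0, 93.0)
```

min() of floats returns float

float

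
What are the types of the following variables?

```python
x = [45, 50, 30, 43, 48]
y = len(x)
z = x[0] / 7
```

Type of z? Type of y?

int / int returns float; len() returns int

float, int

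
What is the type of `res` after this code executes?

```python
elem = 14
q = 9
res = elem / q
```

int / int always returns float in Python 3 (14 / 9 = 1.55556)

float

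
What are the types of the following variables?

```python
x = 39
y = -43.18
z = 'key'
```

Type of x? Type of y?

x is int; y is float

int, float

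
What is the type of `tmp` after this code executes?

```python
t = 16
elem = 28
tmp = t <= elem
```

Comparison operators return bool

bool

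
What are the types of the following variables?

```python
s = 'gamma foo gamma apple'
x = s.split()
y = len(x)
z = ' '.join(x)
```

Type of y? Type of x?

len() returns int; str.split() returns list

int, list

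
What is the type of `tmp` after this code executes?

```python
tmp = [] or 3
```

'or' returns first truthy value (3, which is int)

int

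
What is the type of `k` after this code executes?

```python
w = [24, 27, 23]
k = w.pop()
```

list.pop() returns the popped element (int here)

int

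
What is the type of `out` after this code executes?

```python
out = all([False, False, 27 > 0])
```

all() returns bool

bool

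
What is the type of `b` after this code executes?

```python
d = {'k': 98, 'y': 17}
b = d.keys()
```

.keys() returns a dict_keys view object

dict_keys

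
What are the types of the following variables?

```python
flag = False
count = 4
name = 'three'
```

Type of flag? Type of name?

flag is bool; name is str

bool, str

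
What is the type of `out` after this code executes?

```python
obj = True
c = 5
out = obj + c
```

bool + int returns int (True is 1, so 1 + 5 = 6)

int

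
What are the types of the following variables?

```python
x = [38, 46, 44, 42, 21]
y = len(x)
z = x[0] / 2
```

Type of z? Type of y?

int / int returns float; len() returns int

float, int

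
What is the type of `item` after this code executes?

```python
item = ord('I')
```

ord() returns int (Unicode code point)

int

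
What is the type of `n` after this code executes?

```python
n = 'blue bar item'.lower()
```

str.lower() returns str

str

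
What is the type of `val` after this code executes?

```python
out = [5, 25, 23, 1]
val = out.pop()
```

list.pop() returns the popped element (int here)

int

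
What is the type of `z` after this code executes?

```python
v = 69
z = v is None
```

'is' comparison returns bool

bool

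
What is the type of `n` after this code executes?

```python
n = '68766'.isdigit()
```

str.isdigit() returns bool

bool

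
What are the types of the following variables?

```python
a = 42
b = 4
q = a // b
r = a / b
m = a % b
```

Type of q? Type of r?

int // int returns int; int / int returns float

int, float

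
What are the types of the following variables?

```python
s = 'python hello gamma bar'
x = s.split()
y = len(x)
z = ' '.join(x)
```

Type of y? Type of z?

len() returns int; str.join() returns str

int, str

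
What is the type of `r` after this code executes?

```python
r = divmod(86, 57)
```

divmod() returns a tuple (quotient, remainder)

tuple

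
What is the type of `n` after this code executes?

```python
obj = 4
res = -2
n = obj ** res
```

int ** negative int returns float

float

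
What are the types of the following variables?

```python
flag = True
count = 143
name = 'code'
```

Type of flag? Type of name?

flag is bool; name is str

bool, str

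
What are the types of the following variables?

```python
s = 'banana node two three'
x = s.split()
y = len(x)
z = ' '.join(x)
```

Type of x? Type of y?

str.split() returns list; len() returns int

list, int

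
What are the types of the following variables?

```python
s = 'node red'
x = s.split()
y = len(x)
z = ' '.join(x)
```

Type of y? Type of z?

len() returns int; str.join() returns str

int, str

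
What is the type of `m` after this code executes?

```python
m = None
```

None has type NoneType

NoneType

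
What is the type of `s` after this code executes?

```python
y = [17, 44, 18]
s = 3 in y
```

'in' operator returns bool

bool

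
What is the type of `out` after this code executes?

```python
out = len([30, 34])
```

len() always returns int

int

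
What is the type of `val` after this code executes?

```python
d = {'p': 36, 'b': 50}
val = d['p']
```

Accessing dict[str, int] with key 'p' returns int value 36

int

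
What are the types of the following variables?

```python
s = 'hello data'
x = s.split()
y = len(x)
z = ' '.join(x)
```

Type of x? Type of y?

str.split() returns list; len() returns int

list, int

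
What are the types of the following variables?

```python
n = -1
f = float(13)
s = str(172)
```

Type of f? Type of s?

f is float; s is str

float, str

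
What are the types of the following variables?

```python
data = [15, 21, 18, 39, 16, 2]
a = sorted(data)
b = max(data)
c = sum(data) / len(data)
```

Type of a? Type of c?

sorted() returns list; int / int returns float

list, float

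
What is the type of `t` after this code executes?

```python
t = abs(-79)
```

abs() of int returns int

int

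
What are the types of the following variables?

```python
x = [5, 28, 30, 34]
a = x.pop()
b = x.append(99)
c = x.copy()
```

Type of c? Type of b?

list.copy() returns list; list.append() returns None

list, NoneType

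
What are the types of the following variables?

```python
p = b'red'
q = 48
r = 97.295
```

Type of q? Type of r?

q is int; r is float

int, float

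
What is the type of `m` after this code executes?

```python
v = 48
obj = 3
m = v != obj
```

Comparison operators return bool

bool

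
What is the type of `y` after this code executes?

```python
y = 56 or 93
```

'or' returns the first truthy value (56, which is int)

int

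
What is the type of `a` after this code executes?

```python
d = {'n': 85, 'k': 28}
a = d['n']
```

Accessing dict[str, int] with key 'n' returns int value 85

int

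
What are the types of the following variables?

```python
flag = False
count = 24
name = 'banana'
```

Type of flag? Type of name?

flag is bool; name is str

bool, str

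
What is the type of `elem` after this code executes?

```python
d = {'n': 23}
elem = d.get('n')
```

dict.get() returns the value (int) when key is found

int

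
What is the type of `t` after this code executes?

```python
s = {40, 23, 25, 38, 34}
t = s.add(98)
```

set.add() returns None (mutates in place)

NoneType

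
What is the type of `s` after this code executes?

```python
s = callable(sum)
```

callable() returns bool

bool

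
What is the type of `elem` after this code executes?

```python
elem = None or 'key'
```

'or' with None returns the other value ('key', str)

str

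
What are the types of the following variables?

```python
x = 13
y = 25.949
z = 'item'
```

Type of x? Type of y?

x is int; y is float

int, float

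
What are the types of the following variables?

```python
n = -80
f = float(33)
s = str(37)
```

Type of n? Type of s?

n is int; s is str

int, str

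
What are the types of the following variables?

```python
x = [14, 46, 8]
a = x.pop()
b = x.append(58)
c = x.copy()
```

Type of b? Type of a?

list.append() returns None; list.pop() returns the element (int)

NoneType, int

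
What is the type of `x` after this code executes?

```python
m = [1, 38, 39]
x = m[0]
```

Indexing a list of ints returns int (m[0] = 1)

int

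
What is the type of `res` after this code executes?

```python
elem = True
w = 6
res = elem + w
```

bool + int returns int (True is 1, so 1 + 6 = 7)

int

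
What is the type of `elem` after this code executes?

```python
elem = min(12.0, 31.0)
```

min() of floats returns float

float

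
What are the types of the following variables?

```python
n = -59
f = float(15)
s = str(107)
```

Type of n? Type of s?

n is int; s is str

int, str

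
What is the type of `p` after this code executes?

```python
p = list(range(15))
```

list(range(...)) returns list

list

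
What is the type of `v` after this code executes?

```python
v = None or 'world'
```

'or' with None returns the other value ('world', str)

str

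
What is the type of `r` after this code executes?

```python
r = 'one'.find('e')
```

str.find() returns int (index, or -1)

int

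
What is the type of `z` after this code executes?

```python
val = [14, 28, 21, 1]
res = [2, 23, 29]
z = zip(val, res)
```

zip() returns a zip iterator object

zip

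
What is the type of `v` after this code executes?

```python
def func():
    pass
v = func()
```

A function with no return statement returns None

NoneType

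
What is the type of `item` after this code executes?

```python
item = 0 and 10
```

'and' returns the first falsy value (0, which is int)

int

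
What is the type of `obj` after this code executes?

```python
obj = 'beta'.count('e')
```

str.count() returns int

int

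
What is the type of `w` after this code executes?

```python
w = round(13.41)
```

round() with no ndigits arg returns int

int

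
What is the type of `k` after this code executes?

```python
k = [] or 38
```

'or' returns first truthy value (38, which is int)

int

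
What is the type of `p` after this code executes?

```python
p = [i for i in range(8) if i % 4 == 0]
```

A list comprehension [...] produces a list

list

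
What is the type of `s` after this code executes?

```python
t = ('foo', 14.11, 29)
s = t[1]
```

Index 1 of tuple is 14.11 which is float

float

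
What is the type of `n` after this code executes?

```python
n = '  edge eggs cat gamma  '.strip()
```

str.strip() returns str

str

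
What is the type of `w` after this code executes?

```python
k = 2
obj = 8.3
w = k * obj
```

int * float returns float (2 * 8.3 = 16.6)

float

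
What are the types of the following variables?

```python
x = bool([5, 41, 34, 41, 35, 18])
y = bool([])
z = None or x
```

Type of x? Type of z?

bool() returns bool; None or <bool> returns the bool

bool, bool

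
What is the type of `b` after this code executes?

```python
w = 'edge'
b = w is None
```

'is' comparison returns bool

bool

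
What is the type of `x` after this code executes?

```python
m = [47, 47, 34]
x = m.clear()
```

list.clear() returns None

NoneType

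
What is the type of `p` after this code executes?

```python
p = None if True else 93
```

Ternary: condition is True, if branch (None) taken → NoneType

NoneType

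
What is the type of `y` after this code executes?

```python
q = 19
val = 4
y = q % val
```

int % int returns int (19 % 4 = 3)

int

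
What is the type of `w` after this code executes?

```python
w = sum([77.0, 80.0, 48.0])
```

sum() of floats returns float

float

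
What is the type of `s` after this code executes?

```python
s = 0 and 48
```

'and' returns the first falsy value (0, which is int)

int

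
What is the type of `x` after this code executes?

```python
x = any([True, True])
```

any() returns bool

bool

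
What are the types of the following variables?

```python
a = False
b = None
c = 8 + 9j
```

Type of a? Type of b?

a is bool; b is NoneType

bool, NoneType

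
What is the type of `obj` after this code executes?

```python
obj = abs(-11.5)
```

abs() of float returns float

float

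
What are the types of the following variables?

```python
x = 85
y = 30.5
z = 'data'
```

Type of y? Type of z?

y is float; z is str

float, str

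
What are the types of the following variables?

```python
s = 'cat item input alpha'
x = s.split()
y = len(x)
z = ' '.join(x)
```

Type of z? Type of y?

str.join() returns str; len() returns int

str, int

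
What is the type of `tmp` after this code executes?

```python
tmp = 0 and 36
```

'and' returns the first falsy value (0, which is int)

int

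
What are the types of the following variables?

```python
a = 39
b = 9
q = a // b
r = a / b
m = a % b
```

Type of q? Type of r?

int // int returns int; int / int returns float

int, float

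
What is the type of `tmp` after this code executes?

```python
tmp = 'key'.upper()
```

str.upper() returns str

str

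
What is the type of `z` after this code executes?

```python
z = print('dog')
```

print() returns None

NoneType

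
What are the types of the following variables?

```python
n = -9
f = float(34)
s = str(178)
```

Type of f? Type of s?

f is float; s is str

float, str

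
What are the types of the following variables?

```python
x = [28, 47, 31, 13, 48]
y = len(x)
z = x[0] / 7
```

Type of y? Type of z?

len() returns int; int / int returns float

int, float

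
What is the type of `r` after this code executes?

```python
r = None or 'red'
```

'or' with None returns the other value ('red', str)

str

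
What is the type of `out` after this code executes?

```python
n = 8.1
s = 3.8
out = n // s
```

float // float returns float (floor division preserves float type)

float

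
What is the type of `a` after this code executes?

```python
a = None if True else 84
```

Ternary: condition is True, if branch (None) taken → NoneType

NoneType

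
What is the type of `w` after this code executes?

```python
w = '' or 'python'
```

'or' returns first truthy value ('python', which is str)

str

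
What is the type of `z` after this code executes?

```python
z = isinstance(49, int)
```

isinstance() returns bool

bool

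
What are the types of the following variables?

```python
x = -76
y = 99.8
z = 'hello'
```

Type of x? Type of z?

x is int; z is str

int, str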